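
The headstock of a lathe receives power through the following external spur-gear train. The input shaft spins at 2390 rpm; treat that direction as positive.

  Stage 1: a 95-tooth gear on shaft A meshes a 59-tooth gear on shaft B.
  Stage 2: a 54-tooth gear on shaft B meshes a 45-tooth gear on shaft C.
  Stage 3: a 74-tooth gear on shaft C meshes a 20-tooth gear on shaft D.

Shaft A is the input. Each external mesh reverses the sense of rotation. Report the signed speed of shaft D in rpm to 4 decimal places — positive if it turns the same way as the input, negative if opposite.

-17086.4746 rpm (opposite to input, |ω| = 17086.4746 rpm)

Stage 1 [95T→59T]: ω = 2390.0000×95/59 = 3848.3051 rpm, dir flips to −; running = −3848.3051
Stage 2 [54T→45T]: ω = 3848.3051×54/45 = 4617.9661 rpm, dir flips to +; running = +4617.9661
Stage 3 [74T→20T]: ω = 4617.9661×74/20 = 17086.4746 rpm, dir flips to −; running = −17086.4746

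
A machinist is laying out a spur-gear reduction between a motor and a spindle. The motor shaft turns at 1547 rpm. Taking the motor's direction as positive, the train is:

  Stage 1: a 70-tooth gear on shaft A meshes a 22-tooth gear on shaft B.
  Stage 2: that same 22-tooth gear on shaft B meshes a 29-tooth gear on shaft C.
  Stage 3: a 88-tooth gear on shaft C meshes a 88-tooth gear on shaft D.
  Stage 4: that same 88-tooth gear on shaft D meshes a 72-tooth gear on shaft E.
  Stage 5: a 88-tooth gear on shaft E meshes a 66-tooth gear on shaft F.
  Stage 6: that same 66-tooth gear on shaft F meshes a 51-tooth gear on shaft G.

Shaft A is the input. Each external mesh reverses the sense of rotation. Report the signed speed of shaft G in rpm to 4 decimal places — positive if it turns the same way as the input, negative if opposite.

Stage 1 [70T→22T]: ω = 1547.0000×70/22 = 4922.2727 rpm, dir flips to −; running = −4922.2727
Stage 2 [22T→29T]: ω = 4922.2727×22/29 = 3734.1379 rpm, dir flips to +; running = +3734.1379
Stage 3 [88T→88T]: ω = 3734.1379×88/88 = 3734.1379 rpm, dir flips to −; running = −3734.1379
Stage 4 [88T→72T]: ω = 3734.1379×88/72 = 4563.9464 rpm, dir flips to +; running = +4563.9464
Stage 5 [88T→66T]: ω = 4563.9464×88/66 = 6085.2618 rpm, dir flips to −; running = −6085.2618
Stage 6 [66T→51T]: ω = 6085.2618×66/51 = 7875.0447 rpm, dir flips to +; running = +7875.0447

+7875.0447 rpm (same as input, |ω| = 7875.0447 rpm)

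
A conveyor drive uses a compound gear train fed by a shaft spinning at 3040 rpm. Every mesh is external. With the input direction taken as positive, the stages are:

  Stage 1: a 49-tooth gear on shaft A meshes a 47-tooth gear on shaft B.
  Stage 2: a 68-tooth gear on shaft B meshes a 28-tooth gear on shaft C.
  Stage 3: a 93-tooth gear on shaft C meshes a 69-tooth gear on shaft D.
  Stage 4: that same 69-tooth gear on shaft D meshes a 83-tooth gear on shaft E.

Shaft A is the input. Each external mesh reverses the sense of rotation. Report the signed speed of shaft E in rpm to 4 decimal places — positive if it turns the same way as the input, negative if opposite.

Stage 1 [49T→47T]: ω = 3040.0000×49/47 = 3169.3617 rpm, dir flips to −; running = −3169.3617
Stage 2 [68T→28T]: ω = 3169.3617×68/28 = 7697.0213 rpm, dir flips to +; running = +7697.0213
Stage 3 [93T→69T]: ω = 7697.0213×93/69 = 10374.2461 rpm, dir flips to −; running = −10374.2461
Stage 4 [69T→83T]: ω = 10374.2461×69/83 = 8624.3732 rpm, dir flips to +; running = +8624.3732

+8624.3732 rpm (same as input, |ω| = 8624.3732 rpm)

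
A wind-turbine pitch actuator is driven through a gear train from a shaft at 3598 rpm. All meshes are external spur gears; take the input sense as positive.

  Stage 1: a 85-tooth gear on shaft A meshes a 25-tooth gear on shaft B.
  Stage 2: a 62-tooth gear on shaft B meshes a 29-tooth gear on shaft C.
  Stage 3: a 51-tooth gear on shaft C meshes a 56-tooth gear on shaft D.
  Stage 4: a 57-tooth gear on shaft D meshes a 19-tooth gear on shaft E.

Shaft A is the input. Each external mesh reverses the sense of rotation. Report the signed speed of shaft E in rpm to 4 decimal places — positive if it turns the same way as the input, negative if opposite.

+71455.7483 rpm (same as input, |ω| = 71455.7483 rpm)

Stage 1 [85T→25T]: ω = 3598.0000×85/25 = 12233.2000 rpm, dir flips to −; running = −12233.2000
Stage 2 [62T→29T]: ω = 12233.2000×62/29 = 26153.7379 rpm, dir flips to +; running = +26153.7379
Stage 3 [51T→56T]: ω = 26153.7379×51/56 = 23818.5828 rpm, dir flips to −; running = −23818.5828
Stage 4 [57T→19T]: ω = 23818.5828×57/19 = 71455.7483 rpm, dir flips to +; running = +71455.7483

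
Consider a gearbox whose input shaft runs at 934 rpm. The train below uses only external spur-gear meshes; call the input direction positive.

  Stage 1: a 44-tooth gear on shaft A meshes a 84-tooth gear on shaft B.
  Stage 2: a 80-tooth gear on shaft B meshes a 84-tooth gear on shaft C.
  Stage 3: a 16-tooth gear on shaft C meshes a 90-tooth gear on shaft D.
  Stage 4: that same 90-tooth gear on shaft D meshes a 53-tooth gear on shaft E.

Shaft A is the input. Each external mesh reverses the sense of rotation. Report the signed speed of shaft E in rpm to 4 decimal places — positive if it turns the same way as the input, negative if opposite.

+140.6614 rpm (same as input, |ω| = 140.6614 rpm)

Stage 1 [44T→84T]: ω = 934.0000×44/84 = 489.2381 rpm, dir flips to −; running = −489.2381
Stage 2 [80T→84T]: ω = 489.2381×80/84 = 465.9410 rpm, dir flips to +; running = +465.9410
Stage 3 [16T→90T]: ω = 465.9410×16/90 = 82.8340 rpm, dir flips to −; running = −82.8340
Stage 4 [90T→53T]: ω = 82.8340×90/53 = 140.6614 rpm, dir flips to +; running = +140.6614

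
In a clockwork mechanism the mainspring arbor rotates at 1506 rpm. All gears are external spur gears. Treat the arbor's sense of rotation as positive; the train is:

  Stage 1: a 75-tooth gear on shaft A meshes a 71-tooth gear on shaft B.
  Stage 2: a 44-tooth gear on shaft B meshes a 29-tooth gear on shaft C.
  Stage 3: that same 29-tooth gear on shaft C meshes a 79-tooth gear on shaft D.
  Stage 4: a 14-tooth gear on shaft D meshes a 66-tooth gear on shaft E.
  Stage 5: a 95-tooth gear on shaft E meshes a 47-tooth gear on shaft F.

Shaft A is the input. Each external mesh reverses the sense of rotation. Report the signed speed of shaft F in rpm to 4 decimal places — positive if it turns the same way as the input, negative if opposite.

-379.8948 rpm (opposite to input, |ω| = 379.8948 rpm)

Stage 1 [75T→71T]: ω = 1506.0000×75/71 = 1590.8451 rpm, dir flips to −; running = −1590.8451
Stage 2 [44T→29T]: ω = 1590.8451×44/29 = 2413.6960 rpm, dir flips to +; running = +2413.6960
Stage 3 [29T→79T]: ω = 2413.6960×29/79 = 886.0403 rpm, dir flips to −; running = −886.0403
Stage 4 [14T→66T]: ω = 886.0403×14/66 = 187.9479 rpm, dir flips to +; running = +187.9479
Stage 5 [95T→47T]: ω = 187.9479×95/47 = 379.8948 rpm, dir flips to −; running = −379.8948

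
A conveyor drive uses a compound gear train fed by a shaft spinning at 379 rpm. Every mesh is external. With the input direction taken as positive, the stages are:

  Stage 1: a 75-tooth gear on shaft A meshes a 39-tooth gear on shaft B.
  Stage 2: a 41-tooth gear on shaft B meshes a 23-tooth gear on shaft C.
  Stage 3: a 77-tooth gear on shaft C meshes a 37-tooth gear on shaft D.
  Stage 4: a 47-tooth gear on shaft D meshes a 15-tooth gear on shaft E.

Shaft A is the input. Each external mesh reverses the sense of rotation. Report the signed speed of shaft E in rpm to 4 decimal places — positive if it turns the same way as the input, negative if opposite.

Stage 1 [75T→39T]: ω = 379.0000×75/39 = 728.8462 rpm, dir flips to −; running = −728.8462
Stage 2 [41T→23T]: ω = 728.8462×41/23 = 1299.2475 rpm, dir flips to +; running = +1299.2475
Stage 3 [77T→37T]: ω = 1299.2475×77/37 = 2703.8394 rpm, dir flips to −; running = −2703.8394
Stage 4 [47T→15T]: ω = 2703.8394×47/15 = 8472.0300 rpm, dir flips to +; running = +8472.0300

+8472.0300 rpm (same as input, |ω| = 8472.0300 rpm)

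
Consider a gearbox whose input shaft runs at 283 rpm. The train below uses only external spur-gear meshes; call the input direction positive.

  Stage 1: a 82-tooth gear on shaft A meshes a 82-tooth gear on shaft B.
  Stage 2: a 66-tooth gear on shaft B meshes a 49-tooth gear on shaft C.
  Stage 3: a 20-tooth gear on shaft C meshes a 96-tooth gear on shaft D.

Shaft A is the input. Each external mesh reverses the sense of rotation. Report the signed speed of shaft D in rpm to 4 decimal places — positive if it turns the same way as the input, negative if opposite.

Stage 1 [82T→82T]: ω = 283.0000×82/82 = 283.0000 rpm, dir flips to −; running = −283.0000
Stage 2 [66T→49T]: ω = 283.0000×66/49 = 381.1837 rpm, dir flips to +; running = +381.1837
Stage 3 [20T→96T]: ω = 381.1837×20/96 = 79.4133 rpm, dir flips to −; running = −79.4133

-79.4133 rpm (opposite to input, |ω| = 79.4133 rpm)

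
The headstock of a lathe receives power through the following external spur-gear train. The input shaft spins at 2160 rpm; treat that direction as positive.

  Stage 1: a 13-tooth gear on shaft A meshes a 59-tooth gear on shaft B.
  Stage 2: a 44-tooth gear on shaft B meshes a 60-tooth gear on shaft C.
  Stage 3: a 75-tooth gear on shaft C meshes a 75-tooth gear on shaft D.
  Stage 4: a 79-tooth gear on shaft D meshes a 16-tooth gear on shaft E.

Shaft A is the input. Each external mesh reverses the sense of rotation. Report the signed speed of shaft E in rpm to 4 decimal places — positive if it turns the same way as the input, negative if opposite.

Stage 1 [13T→59T]: ω = 2160.0000×13/59 = 475.9322 rpm, dir flips to −; running = −475.9322
Stage 2 [44T→60T]: ω = 475.9322×44/60 = 349.0169 rpm, dir flips to +; running = +349.0169
Stage 3 [75T→75T]: ω = 349.0169×75/75 = 349.0169 rpm, dir flips to −; running = −349.0169
Stage 4 [79T→16T]: ω = 349.0169×79/16 = 1723.2712 rpm, dir flips to +; running = +1723.2712

+1723.2712 rpm (same as input, |ω| = 1723.2712 rpm)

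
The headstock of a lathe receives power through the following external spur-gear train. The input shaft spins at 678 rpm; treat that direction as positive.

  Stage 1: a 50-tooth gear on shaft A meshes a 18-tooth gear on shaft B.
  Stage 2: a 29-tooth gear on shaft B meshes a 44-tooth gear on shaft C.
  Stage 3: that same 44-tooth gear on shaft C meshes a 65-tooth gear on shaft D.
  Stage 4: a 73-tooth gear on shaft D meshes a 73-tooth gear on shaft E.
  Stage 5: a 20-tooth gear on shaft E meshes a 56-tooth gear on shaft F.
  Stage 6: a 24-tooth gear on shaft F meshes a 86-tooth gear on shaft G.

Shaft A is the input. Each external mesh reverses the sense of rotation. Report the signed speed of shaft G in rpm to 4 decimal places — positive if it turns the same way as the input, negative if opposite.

+83.7465 rpm (same as input, |ω| = 83.7465 rpm)

Stage 1 [50T→18T]: ω = 678.0000×50/18 = 1883.3333 rpm, dir flips to −; running = −1883.3333
Stage 2 [29T→44T]: ω = 1883.3333×29/44 = 1241.2879 rpm, dir flips to +; running = +1241.2879
Stage 3 [44T→65T]: ω = 1241.2879×44/65 = 840.2564 rpm, dir flips to −; running = −840.2564
Stage 4 [73T→73T]: ω = 840.2564×73/73 = 840.2564 rpm, dir flips to +; running = +840.2564
Stage 5 [20T→56T]: ω = 840.2564×20/56 = 300.0916 rpm, dir flips to −; running = −300.0916
Stage 6 [24T→86T]: ω = 300.0916×24/86 = 83.7465 rpm, dir flips to +; running = +83.7465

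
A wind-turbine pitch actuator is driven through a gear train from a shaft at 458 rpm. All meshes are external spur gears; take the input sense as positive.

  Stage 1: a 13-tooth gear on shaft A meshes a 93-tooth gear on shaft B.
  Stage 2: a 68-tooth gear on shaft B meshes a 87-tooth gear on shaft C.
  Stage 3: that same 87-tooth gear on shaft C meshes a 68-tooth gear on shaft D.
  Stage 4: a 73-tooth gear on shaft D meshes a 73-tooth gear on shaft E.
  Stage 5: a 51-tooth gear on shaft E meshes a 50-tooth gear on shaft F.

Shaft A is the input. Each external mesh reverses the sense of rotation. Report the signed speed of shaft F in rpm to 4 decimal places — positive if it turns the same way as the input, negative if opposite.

Stage 1 [13T→93T]: ω = 458.0000×13/93 = 64.0215 rpm, dir flips to −; running = −64.0215
Stage 2 [68T→87T]: ω = 64.0215×68/87 = 50.0398 rpm, dir flips to +; running = +50.0398
Stage 3 [87T→68T]: ω = 50.0398×87/68 = 64.0215 rpm, dir flips to −; running = −64.0215
Stage 4 [73T→73T]: ω = 64.0215×73/73 = 64.0215 rpm, dir flips to +; running = +64.0215
Stage 5 [51T→50T]: ω = 64.0215×51/50 = 65.3019 rpm, dir flips to −; running = −65.3019

-65.3019 rpm (opposite to input, |ω| = 65.3019 rpm)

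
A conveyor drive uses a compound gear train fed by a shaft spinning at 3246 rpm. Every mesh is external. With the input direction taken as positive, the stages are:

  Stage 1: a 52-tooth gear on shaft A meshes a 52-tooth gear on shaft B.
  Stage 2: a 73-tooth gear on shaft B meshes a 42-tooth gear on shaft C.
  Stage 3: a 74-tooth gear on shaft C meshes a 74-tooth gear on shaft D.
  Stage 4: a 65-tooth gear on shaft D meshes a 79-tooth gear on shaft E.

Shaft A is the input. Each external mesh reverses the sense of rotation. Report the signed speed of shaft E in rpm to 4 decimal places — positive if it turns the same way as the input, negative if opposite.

Stage 1 [52T→52T]: ω = 3246.0000×52/52 = 3246.0000 rpm, dir flips to −; running = −3246.0000
Stage 2 [73T→42T]: ω = 3246.0000×73/42 = 5641.8571 rpm, dir flips to +; running = +5641.8571
Stage 3 [74T→74T]: ω = 5641.8571×74/74 = 5641.8571 rpm, dir flips to −; running = −5641.8571
Stage 4 [65T→79T]: ω = 5641.8571×65/79 = 4642.0344 rpm, dir flips to +; running = +4642.0344

+4642.0344 rpm (same as input, |ω| = 4642.0344 rpm)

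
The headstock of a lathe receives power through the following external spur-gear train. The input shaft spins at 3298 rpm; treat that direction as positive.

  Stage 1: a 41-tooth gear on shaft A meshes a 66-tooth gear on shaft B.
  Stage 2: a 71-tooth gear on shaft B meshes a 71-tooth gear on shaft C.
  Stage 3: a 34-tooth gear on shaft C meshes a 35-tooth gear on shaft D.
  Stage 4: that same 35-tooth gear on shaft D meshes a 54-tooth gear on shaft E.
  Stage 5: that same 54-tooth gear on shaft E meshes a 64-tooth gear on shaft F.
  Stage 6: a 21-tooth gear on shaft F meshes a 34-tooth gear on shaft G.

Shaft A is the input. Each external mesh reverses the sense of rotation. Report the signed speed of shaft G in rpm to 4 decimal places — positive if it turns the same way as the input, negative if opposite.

Stage 1 [41T→66T]: ω = 3298.0000×41/66 = 2048.7576 rpm, dir flips to −; running = −2048.7576
Stage 2 [71T→71T]: ω = 2048.7576×71/71 = 2048.7576 rpm, dir flips to +; running = +2048.7576
Stage 3 [34T→35T]: ω = 2048.7576×34/35 = 1990.2216 rpm, dir flips to −; running = −1990.2216
Stage 4 [35T→54T]: ω = 1990.2216×35/54 = 1289.9585 rpm, dir flips to +; running = +1289.9585
Stage 5 [54T→64T]: ω = 1289.9585×54/64 = 1088.4025 rpm, dir flips to −; running = −1088.4025
Stage 6 [21T→34T]: ω = 1088.4025×21/34 = 672.2486 rpm, dir flips to +; running = +672.2486

+672.2486 rpm (same as input, |ω| = 672.2486 rpm)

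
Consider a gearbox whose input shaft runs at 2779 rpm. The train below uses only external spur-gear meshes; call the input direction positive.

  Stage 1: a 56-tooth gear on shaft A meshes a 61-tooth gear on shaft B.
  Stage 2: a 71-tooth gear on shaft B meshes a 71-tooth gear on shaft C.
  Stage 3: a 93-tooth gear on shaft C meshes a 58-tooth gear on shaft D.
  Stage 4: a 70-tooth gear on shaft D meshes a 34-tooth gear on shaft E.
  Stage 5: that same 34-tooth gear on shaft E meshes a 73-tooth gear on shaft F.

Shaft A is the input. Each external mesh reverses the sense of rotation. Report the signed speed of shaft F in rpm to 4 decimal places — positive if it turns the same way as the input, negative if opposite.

-3922.6257 rpm (opposite to input, |ω| = 3922.6257 rpm)

Stage 1 [56T→61T]: ω = 2779.0000×56/61 = 2551.2131 rpm, dir flips to −; running = −2551.2131
Stage 2 [71T→71T]: ω = 2551.2131×71/71 = 2551.2131 rpm, dir flips to +; running = +2551.2131
Stage 3 [93T→58T]: ω = 2551.2131×93/58 = 4090.7383 rpm, dir flips to −; running = −4090.7383
Stage 4 [70T→34T]: ω = 4090.7383×70/34 = 8422.1082 rpm, dir flips to +; running = +8422.1082
Stage 5 [34T→73T]: ω = 8422.1082×34/73 = 3922.6257 rpm, dir flips to −; running = −3922.6257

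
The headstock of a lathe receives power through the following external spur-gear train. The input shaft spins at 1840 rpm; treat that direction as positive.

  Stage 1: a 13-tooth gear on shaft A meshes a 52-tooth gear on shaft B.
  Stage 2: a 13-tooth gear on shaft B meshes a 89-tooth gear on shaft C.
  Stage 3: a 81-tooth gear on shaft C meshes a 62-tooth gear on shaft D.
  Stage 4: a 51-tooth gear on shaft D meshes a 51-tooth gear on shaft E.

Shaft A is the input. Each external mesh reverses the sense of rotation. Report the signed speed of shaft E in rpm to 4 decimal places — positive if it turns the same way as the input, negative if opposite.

Stage 1 [13T→52T]: ω = 1840.0000×13/52 = 460.0000 rpm, dir flips to −; running = −460.0000
Stage 2 [13T→89T]: ω = 460.0000×13/89 = 67.1910 rpm, dir flips to +; running = +67.1910
Stage 3 [81T→62T]: ω = 67.1910×81/62 = 87.7818 rpm, dir flips to −; running = −87.7818
Stage 4 [51T→51T]: ω = 87.7818×51/51 = 87.7818 rpm, dir flips to +; running = +87.7818

+87.7818 rpm (same as input, |ω| = 87.7818 rpm)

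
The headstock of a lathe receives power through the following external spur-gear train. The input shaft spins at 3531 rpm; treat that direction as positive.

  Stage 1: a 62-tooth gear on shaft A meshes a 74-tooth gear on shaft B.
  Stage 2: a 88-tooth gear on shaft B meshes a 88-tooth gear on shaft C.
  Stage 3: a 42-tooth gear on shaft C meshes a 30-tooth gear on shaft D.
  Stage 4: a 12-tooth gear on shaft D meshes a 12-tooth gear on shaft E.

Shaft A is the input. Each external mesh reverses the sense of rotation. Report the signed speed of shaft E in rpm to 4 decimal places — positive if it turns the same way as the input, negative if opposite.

+4141.7676 rpm (same as input, |ω| = 4141.7676 rpm)

Stage 1 [62T→74T]: ω = 3531.0000×62/74 = 2958.4054 rpm, dir flips to −; running = −2958.4054
Stage 2 [88T→88T]: ω = 2958.4054×88/88 = 2958.4054 rpm, dir flips to +; running = +2958.4054
Stage 3 [42T→30T]: ω = 2958.4054×42/30 = 4141.7676 rpm, dir flips to −; running = −4141.7676
Stage 4 [12T→12T]: ω = 4141.7676×12/12 = 4141.7676 rpm, dir flips to +; running = +4141.7676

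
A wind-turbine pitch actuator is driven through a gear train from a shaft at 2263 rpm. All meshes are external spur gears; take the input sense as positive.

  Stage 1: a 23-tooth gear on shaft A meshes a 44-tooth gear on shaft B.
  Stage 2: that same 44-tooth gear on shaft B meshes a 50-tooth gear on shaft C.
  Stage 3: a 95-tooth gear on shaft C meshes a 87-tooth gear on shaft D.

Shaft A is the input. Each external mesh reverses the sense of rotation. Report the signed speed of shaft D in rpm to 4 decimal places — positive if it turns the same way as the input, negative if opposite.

Stage 1 [23T→44T]: ω = 2263.0000×23/44 = 1182.9318 rpm, dir flips to −; running = −1182.9318
Stage 2 [44T→50T]: ω = 1182.9318×44/50 = 1040.9800 rpm, dir flips to +; running = +1040.9800
Stage 3 [95T→87T]: ω = 1040.9800×95/87 = 1136.7023 rpm, dir flips to −; running = −1136.7023

-1136.7023 rpm (opposite to input, |ω| = 1136.7023 rpm)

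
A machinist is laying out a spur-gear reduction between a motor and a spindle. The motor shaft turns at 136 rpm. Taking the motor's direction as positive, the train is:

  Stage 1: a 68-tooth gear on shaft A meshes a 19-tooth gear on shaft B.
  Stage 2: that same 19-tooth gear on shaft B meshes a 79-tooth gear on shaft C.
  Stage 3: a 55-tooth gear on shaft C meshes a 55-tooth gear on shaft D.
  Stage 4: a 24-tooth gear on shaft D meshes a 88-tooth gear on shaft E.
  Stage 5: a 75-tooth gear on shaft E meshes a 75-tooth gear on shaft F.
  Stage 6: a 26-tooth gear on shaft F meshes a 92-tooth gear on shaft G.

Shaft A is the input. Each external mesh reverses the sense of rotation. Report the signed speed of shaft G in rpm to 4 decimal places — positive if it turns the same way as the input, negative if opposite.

+9.0227 rpm (same as input, |ω| = 9.0227 rpm)

Stage 1 [68T→19T]: ω = 136.0000×68/19 = 486.7368 rpm, dir flips to −; running = −486.7368
Stage 2 [19T→79T]: ω = 486.7368×19/79 = 117.0633 rpm, dir flips to +; running = +117.0633
Stage 3 [55T→55T]: ω = 117.0633×55/55 = 117.0633 rpm, dir flips to −; running = −117.0633
Stage 4 [24T→88T]: ω = 117.0633×24/88 = 31.9264 rpm, dir flips to +; running = +31.9264
Stage 5 [75T→75T]: ω = 31.9264×75/75 = 31.9264 rpm, dir flips to −; running = −31.9264
Stage 6 [26T→92T]: ω = 31.9264×26/92 = 9.0227 rpm, dir flips to +; running = +9.0227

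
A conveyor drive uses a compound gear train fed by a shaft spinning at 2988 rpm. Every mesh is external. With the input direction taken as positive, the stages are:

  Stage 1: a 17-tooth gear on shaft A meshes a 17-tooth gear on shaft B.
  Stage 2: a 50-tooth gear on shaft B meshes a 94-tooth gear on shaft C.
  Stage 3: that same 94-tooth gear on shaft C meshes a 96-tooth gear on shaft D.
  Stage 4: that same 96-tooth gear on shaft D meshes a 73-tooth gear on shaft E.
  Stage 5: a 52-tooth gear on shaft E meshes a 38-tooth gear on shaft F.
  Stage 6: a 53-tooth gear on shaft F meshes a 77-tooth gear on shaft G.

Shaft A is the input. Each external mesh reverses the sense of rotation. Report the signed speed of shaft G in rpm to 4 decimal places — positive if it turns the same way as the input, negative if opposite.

Stage 1 [17T→17T]: ω = 2988.0000×17/17 = 2988.0000 rpm, dir flips to −; running = −2988.0000
Stage 2 [50T→94T]: ω = 2988.0000×50/94 = 1589.3617 rpm, dir flips to +; running = +1589.3617
Stage 3 [94T→96T]: ω = 1589.3617×94/96 = 1556.2500 rpm, dir flips to −; running = −1556.2500
Stage 4 [96T→73T]: ω = 1556.2500×96/73 = 2046.5753 rpm, dir flips to +; running = +2046.5753
Stage 5 [52T→38T]: ω = 2046.5753×52/38 = 2800.5768 rpm, dir flips to −; running = −2800.5768
Stage 6 [53T→77T]: ω = 2800.5768×53/77 = 1927.6697 rpm, dir flips to +; running = +1927.6697

+1927.6697 rpm (same as input, |ω| = 1927.6697 rpm)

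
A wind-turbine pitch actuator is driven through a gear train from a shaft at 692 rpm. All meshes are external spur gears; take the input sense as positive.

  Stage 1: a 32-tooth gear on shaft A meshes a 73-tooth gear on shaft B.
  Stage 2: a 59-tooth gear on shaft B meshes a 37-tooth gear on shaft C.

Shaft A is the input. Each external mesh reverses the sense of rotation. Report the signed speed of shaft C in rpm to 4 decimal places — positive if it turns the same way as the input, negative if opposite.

+483.7083 rpm (same as input, |ω| = 483.7083 rpm)

Stage 1 [32T→73T]: ω = 692.0000×32/73 = 303.3425 rpm, dir flips to −; running = −303.3425
Stage 2 [59T→37T]: ω = 303.3425×59/37 = 483.7083 rpm, dir flips to +; running = +483.7083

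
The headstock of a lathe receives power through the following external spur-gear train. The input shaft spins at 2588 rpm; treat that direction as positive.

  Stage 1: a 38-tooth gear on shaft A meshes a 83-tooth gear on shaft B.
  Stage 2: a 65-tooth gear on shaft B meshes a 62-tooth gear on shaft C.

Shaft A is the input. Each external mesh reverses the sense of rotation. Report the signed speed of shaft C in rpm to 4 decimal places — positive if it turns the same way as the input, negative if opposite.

+1242.1998 rpm (same as input, |ω| = 1242.1998 rpm)

Stage 1 [38T→83T]: ω = 2588.0000×38/83 = 1184.8675 rpm, dir flips to −; running = −1184.8675
Stage 2 [65T→62T]: ω = 1184.8675×65/62 = 1242.1998 rpm, dir flips to +; running = +1242.1998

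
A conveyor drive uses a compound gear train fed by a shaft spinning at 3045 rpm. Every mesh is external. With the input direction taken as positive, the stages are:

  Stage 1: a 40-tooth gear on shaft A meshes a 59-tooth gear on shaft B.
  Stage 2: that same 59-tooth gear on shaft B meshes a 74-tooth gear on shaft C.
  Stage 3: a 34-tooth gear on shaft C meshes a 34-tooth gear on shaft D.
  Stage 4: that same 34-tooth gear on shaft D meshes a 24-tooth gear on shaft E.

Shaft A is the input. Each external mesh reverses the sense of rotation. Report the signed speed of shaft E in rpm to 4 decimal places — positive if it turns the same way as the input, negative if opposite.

Stage 1 [40T→59T]: ω = 3045.0000×40/59 = 2064.4068 rpm, dir flips to −; running = −2064.4068
Stage 2 [59T→74T]: ω = 2064.4068×59/74 = 1645.9459 rpm, dir flips to +; running = +1645.9459
Stage 3 [34T→34T]: ω = 1645.9459×34/34 = 1645.9459 rpm, dir flips to −; running = −1645.9459
Stage 4 [34T→24T]: ω = 1645.9459×34/24 = 2331.7568 rpm, dir flips to +; running = +2331.7568

+2331.7568 rpm (same as input, |ω| = 2331.7568 rpm)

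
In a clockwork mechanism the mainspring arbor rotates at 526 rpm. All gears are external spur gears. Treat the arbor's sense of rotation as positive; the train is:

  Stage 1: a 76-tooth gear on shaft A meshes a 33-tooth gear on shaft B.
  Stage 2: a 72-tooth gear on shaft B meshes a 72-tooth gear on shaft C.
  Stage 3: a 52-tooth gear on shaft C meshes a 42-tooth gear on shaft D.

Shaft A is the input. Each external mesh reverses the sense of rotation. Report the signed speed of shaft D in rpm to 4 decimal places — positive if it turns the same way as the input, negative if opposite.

-1499.8211 rpm (opposite to input, |ω| = 1499.8211 rpm)

Stage 1 [76T→33T]: ω = 526.0000×76/33 = 1211.3939 rpm, dir flips to −; running = −1211.3939
Stage 2 [72T→72T]: ω = 1211.3939×72/72 = 1211.3939 rpm, dir flips to +; running = +1211.3939
Stage 3 [52T→42T]: ω = 1211.3939×52/42 = 1499.8211 rpm, dir flips to −; running = −1499.8211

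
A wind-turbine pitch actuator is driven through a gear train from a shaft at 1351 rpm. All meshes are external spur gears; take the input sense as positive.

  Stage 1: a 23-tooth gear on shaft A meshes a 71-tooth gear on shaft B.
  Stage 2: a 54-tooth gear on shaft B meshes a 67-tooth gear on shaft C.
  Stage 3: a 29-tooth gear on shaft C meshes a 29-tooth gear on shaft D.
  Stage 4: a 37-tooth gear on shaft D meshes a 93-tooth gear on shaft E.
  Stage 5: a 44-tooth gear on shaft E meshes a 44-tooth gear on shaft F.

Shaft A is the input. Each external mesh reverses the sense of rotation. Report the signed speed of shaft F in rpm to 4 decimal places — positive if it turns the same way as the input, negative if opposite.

Stage 1 [23T→71T]: ω = 1351.0000×23/71 = 437.6479 rpm, dir flips to −; running = −437.6479
Stage 2 [54T→67T]: ω = 437.6479×54/67 = 352.7311 rpm, dir flips to +; running = +352.7311
Stage 3 [29T→29T]: ω = 352.7311×29/29 = 352.7311 rpm, dir flips to −; running = −352.7311
Stage 4 [37T→93T]: ω = 352.7311×37/93 = 140.3339 rpm, dir flips to +; running = +140.3339
Stage 5 [44T→44T]: ω = 140.3339×44/44 = 140.3339 rpm, dir flips to −; running = −140.3339

-140.3339 rpm (opposite to input, |ω| = 140.3339 rpm)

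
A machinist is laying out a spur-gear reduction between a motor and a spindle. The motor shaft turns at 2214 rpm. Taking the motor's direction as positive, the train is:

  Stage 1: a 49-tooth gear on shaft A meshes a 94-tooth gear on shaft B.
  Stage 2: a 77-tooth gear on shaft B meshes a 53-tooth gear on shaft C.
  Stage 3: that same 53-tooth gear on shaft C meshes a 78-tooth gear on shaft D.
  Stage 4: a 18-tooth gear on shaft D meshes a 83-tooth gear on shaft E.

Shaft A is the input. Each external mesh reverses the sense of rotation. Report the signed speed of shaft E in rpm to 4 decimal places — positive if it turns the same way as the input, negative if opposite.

Stage 1 [49T→94T]: ω = 2214.0000×49/94 = 1154.1064 rpm, dir flips to −; running = −1154.1064
Stage 2 [77T→53T]: ω = 1154.1064×77/53 = 1676.7206 rpm, dir flips to +; running = +1676.7206
Stage 3 [53T→78T]: ω = 1676.7206×53/78 = 1139.3101 rpm, dir flips to −; running = −1139.3101
Stage 4 [18T→83T]: ω = 1139.3101×18/83 = 247.0793 rpm, dir flips to +; running = +247.0793

+247.0793 rpm (same as input, |ω| = 247.0793 rpm)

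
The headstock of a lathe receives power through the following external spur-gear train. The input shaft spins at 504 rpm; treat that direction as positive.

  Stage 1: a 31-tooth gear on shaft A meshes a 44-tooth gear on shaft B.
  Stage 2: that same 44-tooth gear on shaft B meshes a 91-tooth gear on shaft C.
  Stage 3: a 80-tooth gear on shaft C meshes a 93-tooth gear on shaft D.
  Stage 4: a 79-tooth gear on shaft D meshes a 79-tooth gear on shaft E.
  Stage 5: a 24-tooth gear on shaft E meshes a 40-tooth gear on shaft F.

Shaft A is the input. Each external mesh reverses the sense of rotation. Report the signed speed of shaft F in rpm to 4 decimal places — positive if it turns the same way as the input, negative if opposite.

-88.6154 rpm (opposite to input, |ω| = 88.6154 rpm)

Stage 1 [31T→44T]: ω = 504.0000×31/44 = 355.0909 rpm, dir flips to −; running = −355.0909
Stage 2 [44T→91T]: ω = 355.0909×44/91 = 171.6923 rpm, dir flips to +; running = +171.6923
Stage 3 [80T→93T]: ω = 171.6923×80/93 = 147.6923 rpm, dir flips to −; running = −147.6923
Stage 4 [79T→79T]: ω = 147.6923×79/79 = 147.6923 rpm, dir flips to +; running = +147.6923
Stage 5 [24T→40T]: ω = 147.6923×24/40 = 88.6154 rpm, dir flips to −; running = −88.6154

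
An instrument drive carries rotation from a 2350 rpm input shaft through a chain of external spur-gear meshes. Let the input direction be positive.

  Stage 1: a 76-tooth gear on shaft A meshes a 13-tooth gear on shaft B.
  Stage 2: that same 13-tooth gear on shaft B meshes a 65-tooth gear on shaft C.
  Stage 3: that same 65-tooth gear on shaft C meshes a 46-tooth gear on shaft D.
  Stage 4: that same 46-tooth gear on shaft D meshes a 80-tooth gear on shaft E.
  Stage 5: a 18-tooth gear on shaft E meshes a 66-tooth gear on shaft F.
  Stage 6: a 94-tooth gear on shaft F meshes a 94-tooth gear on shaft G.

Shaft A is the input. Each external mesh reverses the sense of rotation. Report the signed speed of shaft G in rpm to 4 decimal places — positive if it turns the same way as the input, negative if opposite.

+608.8636 rpm (same as input, |ω| = 608.8636 rpm)

Stage 1 [76T→13T]: ω = 2350.0000×76/13 = 13738.4615 rpm, dir flips to −; running = −13738.4615
Stage 2 [13T→65T]: ω = 13738.4615×13/65 = 2747.6923 rpm, dir flips to +; running = +2747.6923
Stage 3 [65T→46T]: ω = 2747.6923×65/46 = 3882.6087 rpm, dir flips to −; running = −3882.6087
Stage 4 [46T→80T]: ω = 3882.6087×46/80 = 2232.5000 rpm, dir flips to +; running = +2232.5000
Stage 5 [18T→66T]: ω = 2232.5000×18/66 = 608.8636 rpm, dir flips to −; running = −608.8636
Stage 6 [94T→94T]: ω = 608.8636×94/94 = 608.8636 rpm, dir flips to +; running = +608.8636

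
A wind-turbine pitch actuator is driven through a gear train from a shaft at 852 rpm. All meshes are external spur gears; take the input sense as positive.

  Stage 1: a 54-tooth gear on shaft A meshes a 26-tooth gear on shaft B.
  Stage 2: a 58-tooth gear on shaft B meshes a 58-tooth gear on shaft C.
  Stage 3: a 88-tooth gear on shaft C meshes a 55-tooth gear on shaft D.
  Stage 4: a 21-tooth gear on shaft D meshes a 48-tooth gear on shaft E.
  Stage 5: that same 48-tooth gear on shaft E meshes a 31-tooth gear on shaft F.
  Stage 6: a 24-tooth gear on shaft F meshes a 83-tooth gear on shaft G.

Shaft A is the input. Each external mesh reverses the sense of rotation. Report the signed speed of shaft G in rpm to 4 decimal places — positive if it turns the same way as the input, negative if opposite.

+554.5883 rpm (same as input, |ω| = 554.5883 rpm)

Stage 1 [54T→26T]: ω = 852.0000×54/26 = 1769.5385 rpm, dir flips to −; running = −1769.5385
Stage 2 [58T→58T]: ω = 1769.5385×58/58 = 1769.5385 rpm, dir flips to +; running = +1769.5385
Stage 3 [88T→55T]: ω = 1769.5385×88/55 = 2831.2615 rpm, dir flips to −; running = −2831.2615
Stage 4 [21T→48T]: ω = 2831.2615×21/48 = 1238.6769 rpm, dir flips to +; running = +1238.6769
Stage 5 [48T→31T]: ω = 1238.6769×48/31 = 1917.9514 rpm, dir flips to −; running = −1917.9514
Stage 6 [24T→83T]: ω = 1917.9514×24/83 = 554.5883 rpm, dir flips to +; running = +554.5883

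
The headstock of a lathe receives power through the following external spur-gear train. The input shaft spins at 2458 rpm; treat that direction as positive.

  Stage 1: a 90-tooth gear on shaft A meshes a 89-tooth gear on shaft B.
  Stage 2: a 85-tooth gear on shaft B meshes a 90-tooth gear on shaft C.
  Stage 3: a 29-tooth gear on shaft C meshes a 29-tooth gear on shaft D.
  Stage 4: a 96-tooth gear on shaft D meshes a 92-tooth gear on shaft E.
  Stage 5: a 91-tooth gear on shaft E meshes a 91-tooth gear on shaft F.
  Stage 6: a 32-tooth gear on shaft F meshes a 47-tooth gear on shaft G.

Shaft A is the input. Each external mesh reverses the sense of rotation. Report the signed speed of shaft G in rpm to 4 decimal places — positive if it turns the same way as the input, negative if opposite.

Stage 1 [90T→89T]: ω = 2458.0000×90/89 = 2485.6180 rpm, dir flips to −; running = −2485.6180
Stage 2 [85T→90T]: ω = 2485.6180×85/90 = 2347.5281 rpm, dir flips to +; running = +2347.5281
Stage 3 [29T→29T]: ω = 2347.5281×29/29 = 2347.5281 rpm, dir flips to −; running = −2347.5281
Stage 4 [96T→92T]: ω = 2347.5281×96/92 = 2449.5945 rpm, dir flips to +; running = +2449.5945
Stage 5 [91T→91T]: ω = 2449.5945×91/91 = 2449.5945 rpm, dir flips to −; running = −2449.5945
Stage 6 [32T→47T]: ω = 2449.5945×32/47 = 1667.8090 rpm, dir flips to +; running = +1667.8090

+1667.8090 rpm (same as input, |ω| = 1667.8090 rpm)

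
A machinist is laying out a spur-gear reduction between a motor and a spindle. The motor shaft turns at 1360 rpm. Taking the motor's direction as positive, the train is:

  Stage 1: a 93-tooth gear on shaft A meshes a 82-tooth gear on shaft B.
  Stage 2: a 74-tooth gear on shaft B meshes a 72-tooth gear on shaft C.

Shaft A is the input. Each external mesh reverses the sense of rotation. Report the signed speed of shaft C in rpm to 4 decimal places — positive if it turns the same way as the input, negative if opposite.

+1585.2846 rpm (same as input, |ω| = 1585.2846 rpm)

Stage 1 [93T→82T]: ω = 1360.0000×93/82 = 1542.4390 rpm, dir flips to −; running = −1542.4390
Stage 2 [74T→72T]: ω = 1542.4390×74/72 = 1585.2846 rpm, dir flips to +; running = +1585.2846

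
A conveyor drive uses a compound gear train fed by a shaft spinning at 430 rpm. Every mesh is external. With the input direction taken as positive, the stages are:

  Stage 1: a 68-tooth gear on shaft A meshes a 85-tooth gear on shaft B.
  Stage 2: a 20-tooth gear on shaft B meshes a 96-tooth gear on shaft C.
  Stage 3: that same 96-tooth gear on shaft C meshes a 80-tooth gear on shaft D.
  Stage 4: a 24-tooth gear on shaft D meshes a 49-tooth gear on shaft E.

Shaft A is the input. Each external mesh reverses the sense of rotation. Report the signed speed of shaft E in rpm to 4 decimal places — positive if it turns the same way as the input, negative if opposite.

+42.1224 rpm (same as input, |ω| = 42.1224 rpm)

Stage 1 [68T→85T]: ω = 430.0000×68/85 = 344.0000 rpm, dir flips to −; running = −344.0000
Stage 2 [20T→96T]: ω = 344.0000×20/96 = 71.6667 rpm, dir flips to +; running = +71.6667
Stage 3 [96T→80T]: ω = 71.6667×96/80 = 86.0000 rpm, dir flips to −; running = −86.0000
Stage 4 [24T→49T]: ω = 86.0000×24/49 = 42.1224 rpm, dir flips to +; running = +42.1224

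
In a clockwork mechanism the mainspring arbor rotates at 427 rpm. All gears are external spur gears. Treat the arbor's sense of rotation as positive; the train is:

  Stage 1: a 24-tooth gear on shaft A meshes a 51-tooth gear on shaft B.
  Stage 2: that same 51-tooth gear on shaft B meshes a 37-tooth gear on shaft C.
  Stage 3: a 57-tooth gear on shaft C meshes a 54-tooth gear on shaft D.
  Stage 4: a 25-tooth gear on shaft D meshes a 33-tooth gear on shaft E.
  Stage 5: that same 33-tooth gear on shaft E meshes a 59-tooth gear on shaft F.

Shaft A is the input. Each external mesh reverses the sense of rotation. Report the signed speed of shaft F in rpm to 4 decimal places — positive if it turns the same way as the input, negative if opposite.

-123.8815 rpm (opposite to input, |ω| = 123.8815 rpm)

Stage 1 [24T→51T]: ω = 427.0000×24/51 = 200.9412 rpm, dir flips to −; running = −200.9412
Stage 2 [51T→37T]: ω = 200.9412×51/37 = 276.9730 rpm, dir flips to +; running = +276.9730
Stage 3 [57T→54T]: ω = 276.9730×57/54 = 292.3604 rpm, dir flips to −; running = −292.3604
Stage 4 [25T→33T]: ω = 292.3604×25/33 = 221.4851 rpm, dir flips to +; running = +221.4851
Stage 5 [33T→59T]: ω = 221.4851×33/59 = 123.8815 rpm, dir flips to −; running = −123.8815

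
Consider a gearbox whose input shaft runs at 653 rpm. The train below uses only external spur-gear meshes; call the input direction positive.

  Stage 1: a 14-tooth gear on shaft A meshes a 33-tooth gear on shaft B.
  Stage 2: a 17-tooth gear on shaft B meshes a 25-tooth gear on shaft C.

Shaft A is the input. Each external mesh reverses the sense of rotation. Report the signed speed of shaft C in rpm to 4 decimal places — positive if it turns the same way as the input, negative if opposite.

+188.3806 rpm (same as input, |ω| = 188.3806 rpm)

Stage 1 [14T→33T]: ω = 653.0000×14/33 = 277.0303 rpm, dir flips to −; running = −277.0303
Stage 2 [17T→25T]: ω = 277.0303×17/25 = 188.3806 rpm, dir flips to +; running = +188.3806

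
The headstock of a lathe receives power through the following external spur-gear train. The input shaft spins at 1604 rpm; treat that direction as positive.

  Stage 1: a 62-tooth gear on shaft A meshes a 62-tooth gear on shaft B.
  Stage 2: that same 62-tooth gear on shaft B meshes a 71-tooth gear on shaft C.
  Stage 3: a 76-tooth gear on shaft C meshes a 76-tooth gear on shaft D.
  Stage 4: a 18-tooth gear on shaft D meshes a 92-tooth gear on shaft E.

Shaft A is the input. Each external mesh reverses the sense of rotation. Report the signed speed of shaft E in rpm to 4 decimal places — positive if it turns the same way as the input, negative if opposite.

Stage 1 [62T→62T]: ω = 1604.0000×62/62 = 1604.0000 rpm, dir flips to −; running = −1604.0000
Stage 2 [62T→71T]: ω = 1604.0000×62/71 = 1400.6761 rpm, dir flips to +; running = +1400.6761
Stage 3 [76T→76T]: ω = 1400.6761×76/76 = 1400.6761 rpm, dir flips to −; running = −1400.6761
Stage 4 [18T→92T]: ω = 1400.6761×18/92 = 274.0453 rpm, dir flips to +; running = +274.0453

+274.0453 rpm (same as input, |ω| = 274.0453 rpm)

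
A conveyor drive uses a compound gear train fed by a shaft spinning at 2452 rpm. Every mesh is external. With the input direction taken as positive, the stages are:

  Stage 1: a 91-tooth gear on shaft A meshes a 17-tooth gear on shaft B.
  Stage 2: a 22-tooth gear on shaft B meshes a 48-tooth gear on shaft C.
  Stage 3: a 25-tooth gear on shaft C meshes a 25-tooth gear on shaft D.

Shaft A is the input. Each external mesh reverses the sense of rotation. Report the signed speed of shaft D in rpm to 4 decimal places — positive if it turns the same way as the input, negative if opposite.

Stage 1 [91T→17T]: ω = 2452.0000×91/17 = 13125.4118 rpm, dir flips to −; running = −13125.4118
Stage 2 [22T→48T]: ω = 13125.4118×22/48 = 6015.8137 rpm, dir flips to +; running = +6015.8137
Stage 3 [25T→25T]: ω = 6015.8137×25/25 = 6015.8137 rpm, dir flips to −; running = −6015.8137

-6015.8137 rpm (opposite to input, |ω| = 6015.8137 rpm)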